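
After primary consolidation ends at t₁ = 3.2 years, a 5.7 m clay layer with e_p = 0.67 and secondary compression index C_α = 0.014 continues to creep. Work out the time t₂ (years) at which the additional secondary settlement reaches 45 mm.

S_s = C_α·H/(1+e_p)·log₁₀(t₂/t₁) ⇒ log₁₀(t₂/t₁) = S_s·(1+e_p)/(C_α·H).
log₁₀(t₂/t₁) = 0.045 × (1+0.67) / (0.014×5.7) = 0.9417
t₂ = t₁ × 10^0.9417 = 3.2 × 8.744 = 27.98 years

t₂ ≈ 28 years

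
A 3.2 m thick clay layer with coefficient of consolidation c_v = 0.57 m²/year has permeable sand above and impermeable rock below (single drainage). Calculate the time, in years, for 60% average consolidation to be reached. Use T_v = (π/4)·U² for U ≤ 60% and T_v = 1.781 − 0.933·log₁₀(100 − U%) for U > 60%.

t ≈ 5.08 years

Drainage path length: H_d = H = 3.2 m (single drainage).
U ≤ 60%: T_v = (π/4)·U² = (π/4)×0.6² = 0.28274.
t = T_v·H_d²/c_v = 0.28274×3.2²/0.57 = 5.079 years.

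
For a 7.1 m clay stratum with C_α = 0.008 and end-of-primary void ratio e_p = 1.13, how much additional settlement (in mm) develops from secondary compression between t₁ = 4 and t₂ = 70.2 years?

Secondary compression: S_s = C_α·H/(1+e_p)·log₁₀(t₂/t₁)
S_s = 0.008×7.1/(1+1.13)×log₁₀(70.2/4)
    = 0.02667 × 1.244 = 0.03318 m

S_s ≈ 33.2 mm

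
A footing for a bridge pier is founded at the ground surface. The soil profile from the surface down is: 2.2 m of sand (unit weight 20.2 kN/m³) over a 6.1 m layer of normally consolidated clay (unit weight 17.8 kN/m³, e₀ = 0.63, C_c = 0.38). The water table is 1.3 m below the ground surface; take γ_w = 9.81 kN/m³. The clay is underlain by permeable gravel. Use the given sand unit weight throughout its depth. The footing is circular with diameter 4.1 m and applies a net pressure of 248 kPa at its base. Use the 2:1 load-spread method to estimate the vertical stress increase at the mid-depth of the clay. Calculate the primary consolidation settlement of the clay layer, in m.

S_c ≈ 0.361 m

Mid-depth of clay below the ground surface: z = 2.2 + 6.1/2 = 5.25 m.
Total vertical stress at mid-clay: σ_v = 20.2×2.2 + 17.8×3.05 = 98.73 kPa.
Pore pressure: u = 9.81×(5.25 − 1.3) = 38.75 kPa.
Initial effective stress: σ'_0 = σ_v − u = 98.73 − 38.75 = 59.98 kPa.
Stress increase at mid-clay by the 2:1 spreading method:
Δσ ≈ qD²/(D+z)² = 248×4.1²/(4.1+5.25)² = 47.687 kPa
Final effective stress: σ'_f = σ'_0 + Δσ = 59.98 + 47.687 = 107.67 kPa.
Normally consolidated clay, so the full stress increment lies on the virgin compression line:
S_c = C_c·H/(1+e₀)·log₁₀(σ'_f/σ'_0) = 0.38×6.1/(1+0.63)×log₁₀(107.67/59.98)
    = 1.4221 × 0.25409 = 0.3613 m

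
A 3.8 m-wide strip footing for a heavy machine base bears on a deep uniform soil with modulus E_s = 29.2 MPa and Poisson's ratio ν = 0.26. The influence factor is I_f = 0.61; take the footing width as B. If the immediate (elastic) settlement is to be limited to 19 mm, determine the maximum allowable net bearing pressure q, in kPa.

E_s = 29.2 MPa = 29200 kPa.
S_e = q·B·(1−ν²)/E_s · I_f  ⇒  q = S_e·E_s / (B·(1−ν²)·I_f).
q = 0.019 × 29200 / (3.8 × 0.9324 × 0.61) = 256.7 kPa

q ≈ 257 kPa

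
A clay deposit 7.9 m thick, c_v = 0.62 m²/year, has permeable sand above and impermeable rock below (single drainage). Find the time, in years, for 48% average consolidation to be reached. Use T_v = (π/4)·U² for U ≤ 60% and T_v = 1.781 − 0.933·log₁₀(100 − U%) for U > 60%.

Drainage path length: H_d = H = 7.9 m (single drainage).
U ≤ 60%: T_v = (π/4)·U² = (π/4)×0.48² = 0.18096.
t = T_v·H_d²/c_v = 0.18096×7.9²/0.62 = 18.22 years.

t ≈ 18.2 years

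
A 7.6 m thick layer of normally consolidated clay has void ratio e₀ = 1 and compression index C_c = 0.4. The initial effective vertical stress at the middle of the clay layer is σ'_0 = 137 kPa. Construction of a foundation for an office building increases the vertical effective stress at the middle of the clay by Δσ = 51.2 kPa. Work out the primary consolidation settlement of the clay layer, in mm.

Final effective stress: σ'_f = σ'_0 + Δσ = 137 + 51.2 = 188.2 kPa.
Normally consolidated clay, so the full stress increment lies on the virgin compression line:
S_c = C_c·H/(1+e₀)·log₁₀(σ'_f/σ'_0) = 0.4×7.6/(1+1)×log₁₀(188.2/137)
    = 1.52 × 0.1379 = 0.2096 m

S_c ≈ 210 mm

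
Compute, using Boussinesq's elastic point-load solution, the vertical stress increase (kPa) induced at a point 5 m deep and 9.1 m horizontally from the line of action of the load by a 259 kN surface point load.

Δσ_z ≈ 0.128 kPa

Boussinesq vertical stress below a point load on an elastic half-space:
Δσ_z = 3P/(2πz²) · [1 + (r/z)²]^(−5/2)
r/z = 9.1/5 = 1.82; [1+(r/z)²]^(−5/2) = 0.025894.
Δσ_z = 3×259/(2π×5²) × 0.025894 = 4.9465 × 0.025894 = 0.1281 kPa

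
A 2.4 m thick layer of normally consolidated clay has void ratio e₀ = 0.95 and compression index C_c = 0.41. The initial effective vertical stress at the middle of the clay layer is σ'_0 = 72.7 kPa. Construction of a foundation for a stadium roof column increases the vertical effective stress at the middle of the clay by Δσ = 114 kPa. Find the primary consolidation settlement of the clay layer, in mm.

S_c ≈ 207 mm

Final effective stress: σ'_f = σ'_0 + Δσ = 72.7 + 114 = 186.7 kPa.
Normally consolidated clay, so the full stress increment lies on the virgin compression line:
S_c = C_c·H/(1+e₀)·log₁₀(σ'_f/σ'_0) = 0.41×2.4/(1+0.95)×log₁₀(186.7/72.7)
    = 0.50462 × 0.40961 = 0.2067 m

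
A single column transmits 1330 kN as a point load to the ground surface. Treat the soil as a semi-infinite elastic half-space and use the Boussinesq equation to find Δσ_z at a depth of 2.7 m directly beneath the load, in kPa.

Boussinesq vertical stress below a point load on an elastic half-space:
Δσ_z = 3P/(2πz²) · [1 + (r/z)²]^(−5/2)
r/z = 0/2.7 = 0; [1+(r/z)²]^(−5/2) = 1.
Δσ_z = 3×1330/(2π×2.7²) × 1 = 87.109 × 1 = 87.11 kPa

Δσ_z ≈ 87.1 kPa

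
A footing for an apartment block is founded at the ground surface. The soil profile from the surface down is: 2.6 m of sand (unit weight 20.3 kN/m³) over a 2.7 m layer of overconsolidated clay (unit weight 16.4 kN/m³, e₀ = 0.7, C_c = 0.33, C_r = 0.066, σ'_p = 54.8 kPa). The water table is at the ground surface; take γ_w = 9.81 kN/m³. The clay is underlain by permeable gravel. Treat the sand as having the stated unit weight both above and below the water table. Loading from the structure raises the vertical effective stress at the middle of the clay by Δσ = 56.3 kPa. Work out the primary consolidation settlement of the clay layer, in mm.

S_c ≈ 138 mm

Mid-depth of clay below the ground surface: z = 2.6 + 2.7/2 = 3.95 m.
Total vertical stress at mid-clay: σ_v = 20.3×2.6 + 16.4×1.35 = 74.92 kPa.
Pore pressure: u = 9.81×(3.95 − 0) = 38.75 kPa.
Initial effective stress: σ'_0 = σ_v − u = 74.92 − 38.75 = 36.17 kPa.
Final effective stress: σ'_f = 36.17 + 56.3 = 92.47 kPa.
σ'_f = 92.47 > σ'_p = 54.8 kPa, so the stress path crosses the preconsolidation pressure — recompression up to σ'_p, then virgin compression beyond:
S_c = H/(1+e₀)·[C_r·log₁₀(σ'_p/σ'_0) + C_c·log₁₀(σ'_f/σ'_p)]
    = 2.7/1.7 × [0.066×log₁₀(54.8/36.17) + 0.33×log₁₀(92.47/54.8)]
    = 1.5882 × [0.011909 + 0.074983] = 0.138 m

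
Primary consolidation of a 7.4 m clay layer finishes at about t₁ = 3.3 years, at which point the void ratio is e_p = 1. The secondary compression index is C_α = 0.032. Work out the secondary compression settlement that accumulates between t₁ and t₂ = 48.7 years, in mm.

S_s ≈ 138 mm

Secondary compression: S_s = C_α·H/(1+e_p)·log₁₀(t₂/t₁)
S_s = 0.032×7.4/(1+1)×log₁₀(48.7/3.3)
    = 0.1184 × 1.169 = 0.1384 m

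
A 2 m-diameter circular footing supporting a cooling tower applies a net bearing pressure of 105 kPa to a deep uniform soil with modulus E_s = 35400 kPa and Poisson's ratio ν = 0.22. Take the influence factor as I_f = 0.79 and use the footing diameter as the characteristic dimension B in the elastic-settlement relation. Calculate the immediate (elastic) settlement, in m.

S_e ≈ 0.00446 m

Immediate (elastic) settlement: S_e = q·B·(1−ν²)/E_s · I_f.
S_e = 105 × 2 × (1 − 0.22²) / 35400 × 0.79
    = 105 × 2 × 0.9516 / 35400 × 0.79
    = 0.00446 m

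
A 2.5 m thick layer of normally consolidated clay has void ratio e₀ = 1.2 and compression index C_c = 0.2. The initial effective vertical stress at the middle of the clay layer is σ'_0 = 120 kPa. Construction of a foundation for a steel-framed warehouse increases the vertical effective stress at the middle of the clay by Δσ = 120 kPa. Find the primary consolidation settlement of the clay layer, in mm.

S_c ≈ 68.4 mm

Final effective stress: σ'_f = σ'_0 + Δσ = 120 + 120 = 240 kPa.
Normally consolidated clay, so the full stress increment lies on the virgin compression line:
S_c = C_c·H/(1+e₀)·log₁₀(σ'_f/σ'_0) = 0.2×2.5/(1+1.2)×log₁₀(240/120)
    = 0.22727 × 0.30103 = 0.06842 m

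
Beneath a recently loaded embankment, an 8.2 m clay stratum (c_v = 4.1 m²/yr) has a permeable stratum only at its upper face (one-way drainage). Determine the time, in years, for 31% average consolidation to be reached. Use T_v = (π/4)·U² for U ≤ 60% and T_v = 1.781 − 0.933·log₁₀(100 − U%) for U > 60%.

Drainage path length: H_d = H = 8.2 m (single drainage).
U ≤ 60%: T_v = (π/4)·U² = (π/4)×0.31² = 0.075477.
t = T_v·H_d²/c_v = 0.075477×8.2²/4.1 = 1.238 years.

t ≈ 1.24 years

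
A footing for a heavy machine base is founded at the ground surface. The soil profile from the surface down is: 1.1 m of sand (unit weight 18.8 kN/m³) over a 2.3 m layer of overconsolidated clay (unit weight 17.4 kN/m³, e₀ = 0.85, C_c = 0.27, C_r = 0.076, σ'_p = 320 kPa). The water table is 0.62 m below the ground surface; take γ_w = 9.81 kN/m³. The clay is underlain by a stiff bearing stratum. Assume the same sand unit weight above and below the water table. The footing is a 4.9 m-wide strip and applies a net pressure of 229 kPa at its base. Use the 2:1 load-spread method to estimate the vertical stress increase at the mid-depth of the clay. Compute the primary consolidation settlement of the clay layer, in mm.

Mid-depth of clay below the ground surface: z = 1.1 + 2.3/2 = 2.25 m.
Total vertical stress at mid-clay: σ_v = 18.8×1.1 + 17.4×1.15 = 40.69 kPa.
Pore pressure: u = 9.81×(2.25 − 0.62) = 15.99 kPa.
Initial effective stress: σ'_0 = σ_v − u = 40.69 − 15.99 = 24.7 kPa.
Stress increase at mid-clay by the 2:1 spreading method:
Δσ = qB/(B+z) = 229×4.9/(4.9+2.25) = 156.94 kPa
Final effective stress: σ'_f = 24.7 + 156.94 = 181.64 kPa.
σ'_f = 181.64 ≤ σ'_p = 320 kPa, so the clay remains overconsolidated and only the recompression index applies:
S_c = C_r·H/(1+e₀)·log₁₀(σ'_f/σ'_0) = 0.076×2.3/1.85×log₁₀(181.64/24.7)
    = 0.094483 × 0.86651 = 0.08187 m

S_c ≈ 81.9 mm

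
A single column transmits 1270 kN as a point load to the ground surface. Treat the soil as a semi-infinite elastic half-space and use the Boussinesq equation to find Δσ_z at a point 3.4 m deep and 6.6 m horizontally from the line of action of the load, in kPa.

Δσ_z ≈ 1.06 kPa

Boussinesq vertical stress below a point load on an elastic half-space:
Δσ_z = 3P/(2πz²) · [1 + (r/z)²]^(−5/2)
r/z = 6.6/3.4 = 1.9412; [1+(r/z)²]^(−5/2) = 0.020143.
Δσ_z = 3×1270/(2π×3.4²) × 0.020143 = 52.455 × 0.020143 = 1.057 kPa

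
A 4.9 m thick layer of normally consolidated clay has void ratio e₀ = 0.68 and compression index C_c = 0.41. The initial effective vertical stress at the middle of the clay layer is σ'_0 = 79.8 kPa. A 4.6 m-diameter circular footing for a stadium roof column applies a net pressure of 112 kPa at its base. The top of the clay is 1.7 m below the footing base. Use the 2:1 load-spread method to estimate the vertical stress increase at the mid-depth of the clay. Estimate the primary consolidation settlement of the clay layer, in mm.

S_c ≈ 170 mm

Mid-depth of clay below the footing base: z = 1.7 + 4.9/2 = 4.15 m.
Stress increase at mid-clay by the 2:1 spreading method:
Δσ ≈ qD²/(D+z)² = 112×4.6²/(4.6+4.15)² = 30.954 kPa
Final effective stress: σ'_f = σ'_0 + Δσ = 79.8 + 30.954 = 110.75 kPa.
Normally consolidated clay, so the full stress increment lies on the virgin compression line:
S_c = C_c·H/(1+e₀)·log₁₀(σ'_f/σ'_0) = 0.41×4.9/(1+0.68)×log₁₀(110.75/79.8)
    = 1.1958 × 0.14234 = 0.1702 m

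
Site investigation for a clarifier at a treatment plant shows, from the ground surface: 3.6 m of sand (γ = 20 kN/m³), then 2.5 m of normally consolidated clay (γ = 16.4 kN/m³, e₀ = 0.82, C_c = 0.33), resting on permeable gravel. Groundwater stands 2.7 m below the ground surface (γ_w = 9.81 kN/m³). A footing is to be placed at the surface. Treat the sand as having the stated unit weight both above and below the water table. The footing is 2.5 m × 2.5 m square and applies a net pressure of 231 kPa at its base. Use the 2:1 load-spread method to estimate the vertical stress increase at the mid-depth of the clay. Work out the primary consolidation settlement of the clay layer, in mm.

Mid-depth of clay below the ground surface: z = 3.6 + 2.5/2 = 4.85 m.
Total vertical stress at mid-clay: σ_v = 20×3.6 + 16.4×1.25 = 92.5 kPa.
Pore pressure: u = 9.81×(4.85 − 2.7) = 21.091 kPa.
Initial effective stress: σ'_0 = σ_v − u = 92.5 − 21.091 = 71.409 kPa.
Stress increase at mid-clay by the 2:1 spreading method:
Δσ = qBL/((B+z)(L+z)) = 231×2.5×2.5/((2.5+4.85)(2.5+4.85)) = 26.725 kPa
Final effective stress: σ'_f = σ'_0 + Δσ = 71.409 + 26.725 = 98.134 kPa.
Normally consolidated clay, so the full stress increment lies on the virgin compression line:
S_c = C_c·H/(1+e₀)·log₁₀(σ'_f/σ'_0) = 0.33×2.5/(1+0.82)×log₁₀(98.134/71.409)
    = 0.4533 × 0.13807 = 0.06259 m

S_c ≈ 62.6 mm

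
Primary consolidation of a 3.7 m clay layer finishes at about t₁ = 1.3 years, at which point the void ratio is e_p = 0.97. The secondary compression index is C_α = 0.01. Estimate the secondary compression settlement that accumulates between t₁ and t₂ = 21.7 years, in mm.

Secondary compression: S_s = C_α·H/(1+e_p)·log₁₀(t₂/t₁)
S_s = 0.01×3.7/(1+0.97)×log₁₀(21.7/1.3)
    = 0.01878 × 1.223 = 0.02296 m

S_s ≈ 23 mm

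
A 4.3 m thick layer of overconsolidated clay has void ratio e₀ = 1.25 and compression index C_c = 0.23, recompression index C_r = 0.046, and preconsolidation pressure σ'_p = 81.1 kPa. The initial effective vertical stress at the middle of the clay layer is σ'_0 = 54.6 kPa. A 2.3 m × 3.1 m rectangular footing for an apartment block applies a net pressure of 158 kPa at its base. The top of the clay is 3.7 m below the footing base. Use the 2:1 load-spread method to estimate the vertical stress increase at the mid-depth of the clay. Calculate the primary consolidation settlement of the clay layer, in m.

Mid-depth of clay below the footing base: z = 3.7 + 4.3/2 = 5.85 m.
Stress increase at mid-clay by the 2:1 spreading method:
Δσ = qBL/((B+z)(L+z)) = 158×2.3×3.1/((2.3+5.85)(3.1+5.85)) = 15.444 kPa
Final effective stress: σ'_f = 54.6 + 15.444 = 70.044 kPa.
σ'_f = 70.044 ≤ σ'_p = 81.1 kPa, so the clay remains overconsolidated and only the recompression index applies:
S_c = C_r·H/(1+e₀)·log₁₀(σ'_f/σ'_0) = 0.046×4.3/2.25×log₁₀(70.044/54.6)
    = 0.087911 × 0.10818 = 0.00951 m

S_c ≈ 0.00951 m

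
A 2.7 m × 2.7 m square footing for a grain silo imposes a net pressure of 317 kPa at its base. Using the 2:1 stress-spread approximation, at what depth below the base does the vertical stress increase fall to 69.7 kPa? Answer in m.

z ≈ 3.06 m

2:1 spreading — at depth z the loaded area has grown by z in each plan dimension:
qB²/(B+z)² = Δσ_z ⇒ z = B(√(q/Δσ_z) − 1) = 2.7×(√(317/69.7) − 1) = 3.058 m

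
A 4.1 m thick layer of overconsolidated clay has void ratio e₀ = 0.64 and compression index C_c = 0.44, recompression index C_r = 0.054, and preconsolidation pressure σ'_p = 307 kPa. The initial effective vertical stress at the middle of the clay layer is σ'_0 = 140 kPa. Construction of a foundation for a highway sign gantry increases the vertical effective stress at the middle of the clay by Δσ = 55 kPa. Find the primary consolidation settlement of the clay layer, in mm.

S_c ≈ 19.4 mm

Final effective stress: σ'_f = 140 + 55 = 195 kPa.
σ'_f = 195 ≤ σ'_p = 307 kPa, so the clay remains overconsolidated and only the recompression index applies:
S_c = C_r·H/(1+e₀)·log₁₀(σ'_f/σ'_0) = 0.054×4.1/1.64×log₁₀(195/140)
    = 0.135 × 0.14391 = 0.01943 m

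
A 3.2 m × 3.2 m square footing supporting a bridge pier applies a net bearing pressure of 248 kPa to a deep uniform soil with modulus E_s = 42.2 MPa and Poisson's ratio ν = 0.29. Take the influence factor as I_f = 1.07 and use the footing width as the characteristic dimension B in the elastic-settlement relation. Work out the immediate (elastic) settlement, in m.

S_e ≈ 0.0184 m

Immediate (elastic) settlement: S_e = q·B·(1−ν²)/E_s · I_f.
E_s = 42.2 MPa = 42200 kPa.
S_e = 248 × 3.2 × (1 − 0.29²) / 42200 × 1.07
    = 248 × 3.2 × 0.9159 / 42200 × 1.07
    = 0.01843 m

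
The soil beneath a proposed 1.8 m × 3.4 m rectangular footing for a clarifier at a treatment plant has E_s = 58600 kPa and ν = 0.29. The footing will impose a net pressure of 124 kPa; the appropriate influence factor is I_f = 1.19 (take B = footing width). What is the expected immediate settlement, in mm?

S_e ≈ 4.15 mm

Immediate (elastic) settlement: S_e = q·B·(1−ν²)/E_s · I_f.
S_e = 124 × 1.8 × (1 − 0.29²) / 58600 × 1.19
    = 124 × 1.8 × 0.9159 / 58600 × 1.19
    = 0.004151 m = 4.151 mm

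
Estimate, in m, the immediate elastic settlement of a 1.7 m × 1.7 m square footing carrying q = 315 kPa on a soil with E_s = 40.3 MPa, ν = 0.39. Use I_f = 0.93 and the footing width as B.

Immediate (elastic) settlement: S_e = q·B·(1−ν²)/E_s · I_f.
E_s = 40.3 MPa = 40300 kPa.
S_e = 315 × 1.7 × (1 − 0.39²) / 40300 × 0.93
    = 315 × 1.7 × 0.8479 / 40300 × 0.93
    = 0.01048 m

S_e ≈ 0.0105 m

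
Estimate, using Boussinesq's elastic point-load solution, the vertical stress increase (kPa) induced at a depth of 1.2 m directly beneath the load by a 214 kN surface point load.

Δσ_z ≈ 71 kPa

Boussinesq vertical stress below a point load on an elastic half-space:
Δσ_z = 3P/(2πz²) · [1 + (r/z)²]^(−5/2)
r/z = 0/1.2 = 0; [1+(r/z)²]^(−5/2) = 1.
Δσ_z = 3×214/(2π×1.2²) × 1 = 70.957 × 1 = 70.96 kPa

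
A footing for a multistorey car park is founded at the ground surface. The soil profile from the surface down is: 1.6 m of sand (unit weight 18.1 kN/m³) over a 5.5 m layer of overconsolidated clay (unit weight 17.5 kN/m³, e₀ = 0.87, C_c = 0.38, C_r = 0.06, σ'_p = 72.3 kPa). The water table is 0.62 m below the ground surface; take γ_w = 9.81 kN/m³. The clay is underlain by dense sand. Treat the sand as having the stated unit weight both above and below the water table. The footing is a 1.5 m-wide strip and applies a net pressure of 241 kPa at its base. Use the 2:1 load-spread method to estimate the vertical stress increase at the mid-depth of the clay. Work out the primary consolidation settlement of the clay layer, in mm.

Mid-depth of clay below the ground surface: z = 1.6 + 5.5/2 = 4.35 m.
Total vertical stress at mid-clay: σ_v = 18.1×1.6 + 17.5×2.75 = 77.085 kPa.
Pore pressure: u = 9.81×(4.35 − 0.62) = 36.591 kPa.
Initial effective stress: σ'_0 = σ_v − u = 77.085 − 36.591 = 40.494 kPa.
Stress increase at mid-clay by the 2:1 spreading method:
Δσ = qB/(B+z) = 241×1.5/(1.5+4.35) = 61.795 kPa
Final effective stress: σ'_f = 40.494 + 61.795 = 102.29 kPa.
σ'_f = 102.29 > σ'_p = 72.3 kPa, so the stress path crosses the preconsolidation pressure — recompression up to σ'_p, then virgin compression beyond:
S_c = H/(1+e₀)·[C_r·log₁₀(σ'_p/σ'_0) + C_c·log₁₀(σ'_f/σ'_p)]
    = 5.5/1.87 × [0.06×log₁₀(72.3/40.494) + 0.38×log₁₀(102.29/72.3)]
    = 2.9412 × [0.015105 + 0.057264] = 0.2129 m

S_c ≈ 213 mm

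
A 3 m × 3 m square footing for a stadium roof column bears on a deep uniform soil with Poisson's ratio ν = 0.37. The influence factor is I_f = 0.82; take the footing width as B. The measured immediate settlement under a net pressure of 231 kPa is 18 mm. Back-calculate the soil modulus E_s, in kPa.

E_s ≈ 27200 kPa

S_e = q·B·(1−ν²)/E_s · I_f  ⇒  E_s = q·B·(1−ν²)·I_f / S_e.
E_s = 231 × 3 × 0.8631 × 0.82 / 0.018 = 27250 kPa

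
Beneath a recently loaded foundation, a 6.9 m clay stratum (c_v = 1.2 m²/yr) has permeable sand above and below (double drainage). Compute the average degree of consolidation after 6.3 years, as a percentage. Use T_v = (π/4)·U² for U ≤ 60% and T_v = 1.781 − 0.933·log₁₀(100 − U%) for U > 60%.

U ≈ 83.1 %

Drainage path length: H_d = H/2 = 3.45 m (double drainage).
T_v = c_v·t/H_d² = 1.2×6.3/3.45² = 0.63516.
T_v = 0.63516 corresponds to the U > 60% branch:
U = 1 − 10^((1.781 − T_v)/0.933)/100 = 0.8309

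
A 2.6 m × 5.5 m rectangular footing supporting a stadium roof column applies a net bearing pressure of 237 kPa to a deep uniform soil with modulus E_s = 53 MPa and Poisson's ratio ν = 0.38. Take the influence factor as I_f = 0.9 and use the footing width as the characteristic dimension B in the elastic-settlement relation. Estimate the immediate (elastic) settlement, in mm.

Immediate (elastic) settlement: S_e = q·B·(1−ν²)/E_s · I_f.
E_s = 53 MPa = 53000 kPa.
S_e = 237 × 2.6 × (1 − 0.38²) / 53000 × 0.9
    = 237 × 2.6 × 0.8556 / 53000 × 0.9
    = 0.008953 m = 8.953 mm

S_e ≈ 8.95 mm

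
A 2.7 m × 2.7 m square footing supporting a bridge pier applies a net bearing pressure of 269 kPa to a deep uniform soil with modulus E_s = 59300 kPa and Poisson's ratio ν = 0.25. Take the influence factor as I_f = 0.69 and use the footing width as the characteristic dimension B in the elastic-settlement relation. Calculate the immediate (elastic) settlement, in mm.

Immediate (elastic) settlement: S_e = q·B·(1−ν²)/E_s · I_f.
S_e = 269 × 2.7 × (1 − 0.25²) / 59300 × 0.69
    = 269 × 2.7 × 0.9375 / 59300 × 0.69
    = 0.007923 m = 7.923 mm

S_e ≈ 7.92 mm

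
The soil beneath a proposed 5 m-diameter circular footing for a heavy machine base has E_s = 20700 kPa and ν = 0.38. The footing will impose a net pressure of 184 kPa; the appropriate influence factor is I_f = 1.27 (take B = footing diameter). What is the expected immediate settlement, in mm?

S_e ≈ 48.3 mm

Immediate (elastic) settlement: S_e = q·B·(1−ν²)/E_s · I_f.
S_e = 184 × 5 × (1 − 0.38²) / 20700 × 1.27
    = 184 × 5 × 0.8556 / 20700 × 1.27
    = 0.04829 m = 48.29 mm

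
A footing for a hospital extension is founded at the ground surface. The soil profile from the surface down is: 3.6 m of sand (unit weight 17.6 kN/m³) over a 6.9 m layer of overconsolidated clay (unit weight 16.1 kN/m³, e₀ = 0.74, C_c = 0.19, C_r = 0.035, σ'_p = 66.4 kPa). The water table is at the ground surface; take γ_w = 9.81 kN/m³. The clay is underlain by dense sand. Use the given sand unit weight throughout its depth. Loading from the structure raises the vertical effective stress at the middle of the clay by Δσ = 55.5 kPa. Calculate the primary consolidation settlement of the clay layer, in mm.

S_c ≈ 168 mm

Mid-depth of clay below the ground surface: z = 3.6 + 6.9/2 = 7.05 m.
Total vertical stress at mid-clay: σ_v = 17.6×3.6 + 16.1×3.45 = 118.91 kPa.
Pore pressure: u = 9.81×(7.05 − 0) = 69.16 kPa.
Initial effective stress: σ'_0 = σ_v − u = 118.91 − 69.16 = 49.75 kPa.
Final effective stress: σ'_f = 49.75 + 55.5 = 105.25 kPa.
σ'_f = 105.25 > σ'_p = 66.4 kPa, so the stress path crosses the preconsolidation pressure — recompression up to σ'_p, then virgin compression beyond:
S_c = H/(1+e₀)·[C_r·log₁₀(σ'_p/σ'_0) + C_c·log₁₀(σ'_f/σ'_p)]
    = 6.9/1.74 × [0.035×log₁₀(66.4/49.75) + 0.19×log₁₀(105.25/66.4)]
    = 3.9655 × [0.0043881 + 0.03801] = 0.1681 m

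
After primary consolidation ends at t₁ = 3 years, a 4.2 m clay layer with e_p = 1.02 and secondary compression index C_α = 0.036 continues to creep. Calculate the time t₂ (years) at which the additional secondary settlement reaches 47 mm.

S_s = C_α·H/(1+e_p)·log₁₀(t₂/t₁) ⇒ log₁₀(t₂/t₁) = S_s·(1+e_p)/(C_α·H).
log₁₀(t₂/t₁) = 0.047 × (1+1.02) / (0.036×4.2) = 0.6279
t₂ = t₁ × 10^0.6279 = 3 × 4.245 = 12.74 years

t₂ ≈ 12.7 years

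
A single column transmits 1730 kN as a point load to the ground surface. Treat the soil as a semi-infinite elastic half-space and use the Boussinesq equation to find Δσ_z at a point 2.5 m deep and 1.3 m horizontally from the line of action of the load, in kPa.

Δσ_z ≈ 72.7 kPa

Boussinesq vertical stress below a point load on an elastic half-space:
Δσ_z = 3P/(2πz²) · [1 + (r/z)²]^(−5/2)
r/z = 1.3/2.5 = 0.52; [1+(r/z)²]^(−5/2) = 0.54973.
Δσ_z = 3×1730/(2π×2.5²) × 0.54973 = 132.16 × 0.54973 = 72.65 kPa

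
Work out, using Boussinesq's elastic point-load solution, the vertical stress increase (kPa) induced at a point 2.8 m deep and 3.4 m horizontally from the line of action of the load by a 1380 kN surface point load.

Δσ_z ≈ 8.73 kPa

Boussinesq vertical stress below a point load on an elastic half-space:
Δσ_z = 3P/(2πz²) · [1 + (r/z)²]^(−5/2)
r/z = 3.4/2.8 = 1.2143; [1+(r/z)²]^(−5/2) = 0.10382.
Δσ_z = 3×1380/(2π×2.8²) × 0.10382 = 84.044 × 0.10382 = 8.725 kPa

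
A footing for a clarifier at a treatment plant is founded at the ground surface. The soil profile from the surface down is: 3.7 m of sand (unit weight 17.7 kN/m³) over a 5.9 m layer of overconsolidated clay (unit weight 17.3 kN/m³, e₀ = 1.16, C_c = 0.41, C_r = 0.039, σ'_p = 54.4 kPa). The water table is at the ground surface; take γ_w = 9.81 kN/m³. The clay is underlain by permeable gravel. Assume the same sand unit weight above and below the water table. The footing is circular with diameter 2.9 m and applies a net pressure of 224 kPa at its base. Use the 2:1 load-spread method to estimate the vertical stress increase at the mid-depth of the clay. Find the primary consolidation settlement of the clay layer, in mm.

S_c ≈ 139 mm

Mid-depth of clay below the ground surface: z = 3.7 + 5.9/2 = 6.65 m.
Total vertical stress at mid-clay: σ_v = 17.7×3.7 + 17.3×2.95 = 116.53 kPa.
Pore pressure: u = 9.81×(6.65 − 0) = 65.237 kPa.
Initial effective stress: σ'_0 = σ_v − u = 116.53 − 65.237 = 51.293 kPa.
Stress increase at mid-clay by the 2:1 spreading method:
Δσ ≈ qD²/(D+z)² = 224×2.9²/(2.9+6.65)² = 20.656 kPa
Final effective stress: σ'_f = 51.293 + 20.656 = 71.949 kPa.
σ'_f = 71.949 > σ'_p = 54.4 kPa, so the stress path crosses the preconsolidation pressure — recompression up to σ'_p, then virgin compression beyond:
S_c = H/(1+e₀)·[C_r·log₁₀(σ'_p/σ'_0) + C_c·log₁₀(σ'_f/σ'_p)]
    = 5.9/2.16 × [0.039×log₁₀(54.4/51.293) + 0.41×log₁₀(71.949/54.4)]
    = 2.7315 × [0.00099609 + 0.049785] = 0.1387 m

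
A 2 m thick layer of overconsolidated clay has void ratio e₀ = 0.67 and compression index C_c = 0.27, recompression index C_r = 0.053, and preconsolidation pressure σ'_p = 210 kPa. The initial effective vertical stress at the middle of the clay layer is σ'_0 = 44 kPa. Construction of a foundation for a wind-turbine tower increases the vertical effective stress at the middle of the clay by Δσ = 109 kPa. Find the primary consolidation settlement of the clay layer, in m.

Final effective stress: σ'_f = 44 + 109 = 153 kPa.
σ'_f = 153 ≤ σ'_p = 210 kPa, so the clay remains overconsolidated and only the recompression index applies:
S_c = C_r·H/(1+e₀)·log₁₀(σ'_f/σ'_0) = 0.053×2/1.67×log₁₀(153/44)
    = 0.063473 × 0.54124 = 0.03435 m

S_c ≈ 0.0344 m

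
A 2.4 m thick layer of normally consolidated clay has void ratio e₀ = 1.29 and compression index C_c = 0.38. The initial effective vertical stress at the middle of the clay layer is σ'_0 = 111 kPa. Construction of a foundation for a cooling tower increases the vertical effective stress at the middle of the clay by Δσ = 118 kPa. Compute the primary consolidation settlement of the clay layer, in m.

Final effective stress: σ'_f = σ'_0 + Δσ = 111 + 118 = 229 kPa.
Normally consolidated clay, so the full stress increment lies on the virgin compression line:
S_c = C_c·H/(1+e₀)·log₁₀(σ'_f/σ'_0) = 0.38×2.4/(1+1.29)×log₁₀(229/111)
    = 0.39825 × 0.31451 = 0.1253 m

S_c ≈ 0.125 m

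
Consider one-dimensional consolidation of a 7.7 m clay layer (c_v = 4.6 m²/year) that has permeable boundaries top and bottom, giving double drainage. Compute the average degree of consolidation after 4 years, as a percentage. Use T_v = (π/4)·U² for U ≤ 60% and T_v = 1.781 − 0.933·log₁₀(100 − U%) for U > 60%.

U ≈ 96.2 %

Drainage path length: H_d = H/2 = 3.85 m (double drainage).
T_v = c_v·t/H_d² = 4.6×4/3.85² = 1.2414.
T_v = 1.2414 corresponds to the U > 60% branch:
U = 1 − 10^((1.781 − T_v)/0.933)/100 = 0.9621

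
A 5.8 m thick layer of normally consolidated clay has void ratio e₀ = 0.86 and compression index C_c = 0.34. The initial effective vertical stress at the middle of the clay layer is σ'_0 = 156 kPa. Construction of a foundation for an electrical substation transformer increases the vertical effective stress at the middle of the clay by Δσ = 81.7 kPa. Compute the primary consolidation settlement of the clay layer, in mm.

S_c ≈ 194 mm

Final effective stress: σ'_f = σ'_0 + Δσ = 156 + 81.7 = 237.7 kPa.
Normally consolidated clay, so the full stress increment lies on the virgin compression line:
S_c = C_c·H/(1+e₀)·log₁₀(σ'_f/σ'_0) = 0.34×5.8/(1+0.86)×log₁₀(237.7/156)
    = 1.0602 × 0.1829 = 0.1939 m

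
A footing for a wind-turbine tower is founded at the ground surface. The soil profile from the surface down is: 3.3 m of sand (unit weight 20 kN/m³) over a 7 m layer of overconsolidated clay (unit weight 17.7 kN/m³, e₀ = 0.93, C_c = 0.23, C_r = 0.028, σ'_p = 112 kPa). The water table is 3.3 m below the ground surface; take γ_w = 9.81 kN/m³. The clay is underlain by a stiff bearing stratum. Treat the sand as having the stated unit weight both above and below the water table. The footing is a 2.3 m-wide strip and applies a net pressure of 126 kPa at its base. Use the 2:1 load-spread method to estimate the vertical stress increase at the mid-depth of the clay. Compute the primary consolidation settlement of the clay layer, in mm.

S_c ≈ 49 mm

Mid-depth of clay below the ground surface: z = 3.3 + 7/2 = 6.8 m.
Total vertical stress at mid-clay: σ_v = 20×3.3 + 17.7×3.5 = 127.95 kPa.
Pore pressure: u = 9.81×(6.8 − 3.3) = 34.335 kPa.
Initial effective stress: σ'_0 = σ_v − u = 127.95 − 34.335 = 93.615 kPa.
Stress increase at mid-clay by the 2:1 spreading method:
Δσ = qB/(B+z) = 126×2.3/(2.3+6.8) = 31.846 kPa
Final effective stress: σ'_f = 93.615 + 31.846 = 125.46 kPa.
σ'_f = 125.46 > σ'_p = 112 kPa, so the stress path crosses the preconsolidation pressure — recompression up to σ'_p, then virgin compression beyond:
S_c = H/(1+e₀)·[C_r·log₁₀(σ'_p/σ'_0) + C_c·log₁₀(σ'_f/σ'_p)]
    = 7/1.93 × [0.028×log₁₀(112/93.615) + 0.23×log₁₀(125.46/112)]
    = 3.6269 × [0.0021804 + 0.011336] = 0.04902 m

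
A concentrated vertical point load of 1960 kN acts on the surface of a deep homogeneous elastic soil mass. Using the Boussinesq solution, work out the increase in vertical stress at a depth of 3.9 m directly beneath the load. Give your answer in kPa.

Δσ_z ≈ 61.5 kPa

Boussinesq vertical stress below a point load on an elastic half-space:
Δσ_z = 3P/(2πz²) · [1 + (r/z)²]^(−5/2)
r/z = 0/3.9 = 0; [1+(r/z)²]^(−5/2) = 1.
Δσ_z = 3×1960/(2π×3.9²) × 1 = 61.527 × 1 = 61.53 kPa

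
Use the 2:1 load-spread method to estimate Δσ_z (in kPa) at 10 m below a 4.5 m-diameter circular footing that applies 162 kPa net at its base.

Δσ_z ≈ 15.6 kPa

By the 2:1 method the load spreads at 1 horizontal : 2 vertical, so at depth z the loaded area has grown by z in each plan dimension:
Δσ ≈ qD²/(D+z)² = 162×4.5²/(4.5+10)² = 15.603 kPa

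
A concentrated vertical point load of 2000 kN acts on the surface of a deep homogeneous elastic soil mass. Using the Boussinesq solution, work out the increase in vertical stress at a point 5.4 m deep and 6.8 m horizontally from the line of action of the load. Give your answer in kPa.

Boussinesq vertical stress below a point load on an elastic half-space:
Δσ_z = 3P/(2πz²) · [1 + (r/z)²]^(−5/2)
r/z = 6.8/5.4 = 1.2593; [1+(r/z)²]^(−5/2) = 0.093012.
Δσ_z = 3×2000/(2π×5.4²) × 0.093012 = 32.748 × 0.093012 = 3.046 kPa

Δσ_z ≈ 3.05 kPa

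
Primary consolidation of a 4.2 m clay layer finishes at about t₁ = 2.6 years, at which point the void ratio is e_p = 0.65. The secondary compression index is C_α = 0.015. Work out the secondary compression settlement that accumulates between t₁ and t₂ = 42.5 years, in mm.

S_s ≈ 46.3 mm

Secondary compression: S_s = C_α·H/(1+e_p)·log₁₀(t₂/t₁)
S_s = 0.015×4.2/(1+0.65)×log₁₀(42.5/2.6)
    = 0.03818 × 1.213 = 0.04633 m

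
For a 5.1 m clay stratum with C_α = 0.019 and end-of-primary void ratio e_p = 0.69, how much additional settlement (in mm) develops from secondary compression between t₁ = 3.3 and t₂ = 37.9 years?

Secondary compression: S_s = C_α·H/(1+e_p)·log₁₀(t₂/t₁)
S_s = 0.019×5.1/(1+0.69)×log₁₀(37.9/3.3)
    = 0.05734 × 1.06 = 0.06078 m

S_s ≈ 60.8 mm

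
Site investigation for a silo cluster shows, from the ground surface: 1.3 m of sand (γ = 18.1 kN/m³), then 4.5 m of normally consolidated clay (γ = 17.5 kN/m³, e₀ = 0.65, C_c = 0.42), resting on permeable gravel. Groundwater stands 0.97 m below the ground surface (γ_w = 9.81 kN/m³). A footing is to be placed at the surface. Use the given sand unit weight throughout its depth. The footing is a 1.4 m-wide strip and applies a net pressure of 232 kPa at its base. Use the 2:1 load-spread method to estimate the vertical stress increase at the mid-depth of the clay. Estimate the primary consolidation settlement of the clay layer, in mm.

Mid-depth of clay below the ground surface: z = 1.3 + 4.5/2 = 3.55 m.
Total vertical stress at mid-clay: σ_v = 18.1×1.3 + 17.5×2.25 = 62.905 kPa.
Pore pressure: u = 9.81×(3.55 − 0.97) = 25.31 kPa.
Initial effective stress: σ'_0 = σ_v − u = 62.905 − 25.31 = 37.595 kPa.
Stress increase at mid-clay by the 2:1 spreading method:
Δσ = qB/(B+z) = 232×1.4/(1.4+3.55) = 65.616 kPa
Final effective stress: σ'_f = σ'_0 + Δσ = 37.595 + 65.616 = 103.21 kPa.
Normally consolidated clay, so the full stress increment lies on the virgin compression line:
S_c = C_c·H/(1+e₀)·log₁₀(σ'_f/σ'_0) = 0.42×4.5/(1+0.65)×log₁₀(103.21/37.595)
    = 1.1455 × 0.43859 = 0.5024 m

S_c ≈ 502 mm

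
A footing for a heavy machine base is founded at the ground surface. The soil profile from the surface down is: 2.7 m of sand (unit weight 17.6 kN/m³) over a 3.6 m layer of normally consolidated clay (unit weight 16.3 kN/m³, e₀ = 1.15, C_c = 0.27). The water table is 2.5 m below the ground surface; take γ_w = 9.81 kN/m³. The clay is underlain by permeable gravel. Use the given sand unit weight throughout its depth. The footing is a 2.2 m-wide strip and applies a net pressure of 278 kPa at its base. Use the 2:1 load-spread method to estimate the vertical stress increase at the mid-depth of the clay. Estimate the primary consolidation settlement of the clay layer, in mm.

Mid-depth of clay below the ground surface: z = 2.7 + 3.6/2 = 4.5 m.
Total vertical stress at mid-clay: σ_v = 17.6×2.7 + 16.3×1.8 = 76.86 kPa.
Pore pressure: u = 9.81×(4.5 − 2.5) = 19.62 kPa.
Initial effective stress: σ'_0 = σ_v − u = 76.86 − 19.62 = 57.24 kPa.
Stress increase at mid-clay by the 2:1 spreading method:
Δσ = qB/(B+z) = 278×2.2/(2.2+4.5) = 91.284 kPa
Final effective stress: σ'_f = σ'_0 + Δσ = 57.24 + 91.284 = 148.52 kPa.
Normally consolidated clay, so the full stress increment lies on the virgin compression line:
S_c = C_c·H/(1+e₀)·log₁₀(σ'_f/σ'_0) = 0.27×3.6/(1+1.15)×log₁₀(148.52/57.24)
    = 0.45209 × 0.41409 = 0.1872 m

S_c ≈ 187 mm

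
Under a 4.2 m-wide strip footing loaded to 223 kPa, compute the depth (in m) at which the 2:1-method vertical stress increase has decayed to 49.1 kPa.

z ≈ 14.9 m

2:1 spreading — at depth z the loaded area has grown by z in each plan dimension:
qB/(B+z) = Δσ_z ⇒ z = qB/Δσ_z − B = 223×4.2/49.1 − 4.2 = 14.88 m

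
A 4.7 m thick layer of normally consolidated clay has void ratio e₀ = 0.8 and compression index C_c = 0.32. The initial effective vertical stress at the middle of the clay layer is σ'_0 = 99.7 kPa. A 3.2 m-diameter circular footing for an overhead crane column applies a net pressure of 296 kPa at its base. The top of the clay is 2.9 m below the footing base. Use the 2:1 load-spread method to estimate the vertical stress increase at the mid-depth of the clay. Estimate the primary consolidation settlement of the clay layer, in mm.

Mid-depth of clay below the footing base: z = 2.9 + 4.7/2 = 5.25 m.
Stress increase at mid-clay by the 2:1 spreading method:
Δσ ≈ qD²/(D+z)² = 296×3.2²/(3.2+5.25)² = 42.45 kPa
Final effective stress: σ'_f = σ'_0 + Δσ = 99.7 + 42.45 = 142.15 kPa.
Normally consolidated clay, so the full stress increment lies on the virgin compression line:
S_c = C_c·H/(1+e₀)·log₁₀(σ'_f/σ'_0) = 0.32×4.7/(1+0.8)×log₁₀(142.15/99.7)
    = 0.83556 × 0.15405 = 0.1287 m

S_c ≈ 129 mm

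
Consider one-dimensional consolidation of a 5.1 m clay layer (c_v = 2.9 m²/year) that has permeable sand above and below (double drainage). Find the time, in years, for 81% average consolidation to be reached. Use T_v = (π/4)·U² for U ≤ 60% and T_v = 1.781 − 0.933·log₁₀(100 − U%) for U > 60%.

Drainage path length: H_d = H/2 = 2.55 m (double drainage).
U > 60%: T_v = 1.781 − 0.933·log₁₀(100 − 81) = 0.58792.
t = T_v·H_d²/c_v = 0.58792×2.55²/2.9 = 1.318 years.

t ≈ 1.32 years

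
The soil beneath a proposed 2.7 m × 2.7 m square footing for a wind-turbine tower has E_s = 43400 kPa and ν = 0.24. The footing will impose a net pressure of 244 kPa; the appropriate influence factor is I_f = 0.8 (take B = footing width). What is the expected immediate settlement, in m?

S_e ≈ 0.0114 m

Immediate (elastic) settlement: S_e = q·B·(1−ν²)/E_s · I_f.
S_e = 244 × 2.7 × (1 − 0.24²) / 43400 × 0.8
    = 244 × 2.7 × 0.9424 / 43400 × 0.8
    = 0.01144 m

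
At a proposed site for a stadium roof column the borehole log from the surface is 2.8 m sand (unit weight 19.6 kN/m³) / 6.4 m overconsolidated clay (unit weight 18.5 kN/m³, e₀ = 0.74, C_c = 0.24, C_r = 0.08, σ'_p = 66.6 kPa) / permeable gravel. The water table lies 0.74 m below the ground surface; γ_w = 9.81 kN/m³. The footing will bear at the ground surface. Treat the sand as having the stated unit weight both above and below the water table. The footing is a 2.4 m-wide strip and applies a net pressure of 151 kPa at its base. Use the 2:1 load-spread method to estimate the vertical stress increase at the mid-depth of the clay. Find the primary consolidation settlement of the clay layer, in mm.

Mid-depth of clay below the ground surface: z = 2.8 + 6.4/2 = 6 m.
Total vertical stress at mid-clay: σ_v = 19.6×2.8 + 18.5×3.2 = 114.08 kPa.
Pore pressure: u = 9.81×(6 − 0.74) = 51.601 kPa.
Initial effective stress: σ'_0 = σ_v − u = 114.08 − 51.601 = 62.479 kPa.
Stress increase at mid-clay by the 2:1 spreading method:
Δσ = qB/(B+z) = 151×2.4/(2.4+6) = 43.143 kPa
Final effective stress: σ'_f = 62.479 + 43.143 = 105.62 kPa.
σ'_f = 105.62 > σ'_p = 66.6 kPa, so the stress path crosses the preconsolidation pressure — recompression up to σ'_p, then virgin compression beyond:
S_c = H/(1+e₀)·[C_r·log₁₀(σ'_p/σ'_0) + C_c·log₁₀(σ'_f/σ'_p)]
    = 6.4/1.74 × [0.08×log₁₀(66.6/62.479) + 0.24×log₁₀(105.62/66.6)]
    = 3.6782 × [0.0022192 + 0.048065] = 0.185 m

S_c ≈ 185 mm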